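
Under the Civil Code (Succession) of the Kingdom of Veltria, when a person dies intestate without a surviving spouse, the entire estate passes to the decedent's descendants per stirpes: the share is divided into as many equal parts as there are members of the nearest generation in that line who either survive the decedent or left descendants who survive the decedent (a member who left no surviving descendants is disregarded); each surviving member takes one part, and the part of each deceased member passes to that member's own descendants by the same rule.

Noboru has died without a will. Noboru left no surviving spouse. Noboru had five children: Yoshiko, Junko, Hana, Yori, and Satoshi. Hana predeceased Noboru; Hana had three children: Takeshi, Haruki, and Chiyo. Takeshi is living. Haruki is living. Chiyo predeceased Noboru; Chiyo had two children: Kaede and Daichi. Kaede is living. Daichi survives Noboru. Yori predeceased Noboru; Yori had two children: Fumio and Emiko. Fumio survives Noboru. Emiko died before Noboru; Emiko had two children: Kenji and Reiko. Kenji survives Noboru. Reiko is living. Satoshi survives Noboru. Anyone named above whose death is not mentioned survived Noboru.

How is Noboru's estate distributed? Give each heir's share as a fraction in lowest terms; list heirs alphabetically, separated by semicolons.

Daichi 1/30; Fumio 1/10; Haruki 1/15; Junko 1/5; Kaede 1/30; Kenji 1/20; Reiko 1/20; Satoshi 1/5; Takeshi 1/15; Yoshiko 1/5

There is no surviving spouse, so the entire estate passes to Noboru's descendants per stirpes.
The estate is divided into 5 equal shares of 1/5 among Yoshiko, Junko, Hana, Yori, Satoshi.
Yoshiko is living and takes 1/5.
Junko is living and takes 1/5.
Hana predeceased; the 1/5 allotted to Hana's branch passes to Hana's issue by representation.
The 1/5 is divided into 3 equal shares of 1/15 among Takeshi, Haruki, Chiyo.
Takeshi is living and takes 1/15.
Haruki is living and takes 1/15.
Chiyo predeceased; the 1/15 allotted to Chiyo's branch passes to Chiyo's issue by representation.
The 1/15 is divided into 2 equal shares of 1/30 among Kaede, Daichi.
Kaede is living and takes 1/30.
Daichi is living and takes 1/30.
Yori predeceased; the 1/5 allotted to Yori's branch passes to Yori's issue by representation.
The 1/5 is divided into 2 equal shares of 1/10 among Fumio, Emiko.
Fumio is living and takes 1/10.
Emiko predeceased; the 1/10 allotted to Emiko's branch passes to Emiko's issue by representation.
The 1/10 is divided into 2 equal shares of 1/20 among Kenji, Reiko.
Kenji is living and takes 1/20.
Reiko is living and takes 1/20.
Satoshi is living and takes 1/5.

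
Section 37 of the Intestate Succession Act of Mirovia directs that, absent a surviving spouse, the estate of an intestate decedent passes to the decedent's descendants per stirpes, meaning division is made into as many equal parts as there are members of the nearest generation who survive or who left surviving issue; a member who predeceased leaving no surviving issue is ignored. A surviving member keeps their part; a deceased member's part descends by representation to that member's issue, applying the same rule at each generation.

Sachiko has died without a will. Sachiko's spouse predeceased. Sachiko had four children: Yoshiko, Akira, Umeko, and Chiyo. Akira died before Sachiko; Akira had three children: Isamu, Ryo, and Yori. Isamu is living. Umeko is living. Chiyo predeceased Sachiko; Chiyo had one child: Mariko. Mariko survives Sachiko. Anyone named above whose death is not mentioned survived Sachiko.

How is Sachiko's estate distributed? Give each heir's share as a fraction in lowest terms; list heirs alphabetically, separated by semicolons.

Isamu 1/12; Mariko 1/4; Ryo 1/12; Umeko 1/4; Yori 1/12; Yoshiko 1/4

There is no surviving spouse, so the entire estate passes to Sachiko's descendants per stirpes.
The estate is divided into 4 equal shares of 1/4 among Yoshiko, Akira, Umeko, Chiyo.
Yoshiko is living and takes 1/4.
Akira predeceased; the 1/4 allotted to Akira's branch passes to Akira's issue by representation.
The 1/4 is divided into 3 equal shares of 1/12 among Isamu, Ryo, Yori.
Isamu is living and takes 1/12.
Ryo is living and takes 1/12.
Yori is living and takes 1/12.
Umeko is living and takes 1/4.
Chiyo predeceased; the 1/4 allotted to Chiyo's branch passes to Chiyo's issue by representation.
Mariko is the sole taker at this level and receives the full 1/4.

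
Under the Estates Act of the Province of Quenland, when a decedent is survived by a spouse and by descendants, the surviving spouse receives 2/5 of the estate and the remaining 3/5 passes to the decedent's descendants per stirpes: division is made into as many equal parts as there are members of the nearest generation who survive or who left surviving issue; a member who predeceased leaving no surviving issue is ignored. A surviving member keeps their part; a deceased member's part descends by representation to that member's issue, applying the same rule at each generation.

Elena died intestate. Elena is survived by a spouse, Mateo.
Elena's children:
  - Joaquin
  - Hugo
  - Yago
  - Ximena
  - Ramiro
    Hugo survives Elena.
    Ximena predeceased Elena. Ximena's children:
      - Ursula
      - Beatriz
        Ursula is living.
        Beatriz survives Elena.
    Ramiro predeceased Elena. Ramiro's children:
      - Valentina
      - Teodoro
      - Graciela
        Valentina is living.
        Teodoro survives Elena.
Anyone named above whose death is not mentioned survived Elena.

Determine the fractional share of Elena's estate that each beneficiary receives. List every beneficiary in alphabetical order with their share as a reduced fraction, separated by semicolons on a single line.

Mateo, as surviving spouse, takes 2/5.
The remaining 3/5 passes to Elena's descendants per stirpes.
The 3/5 is divided into 5 equal shares of 3/25 among Joaquin, Hugo, Yago, Ximena, Ramiro.
Joaquin is living and takes 3/25.
Hugo is living and takes 3/25.
Yago is living and takes 3/25.
Ximena predeceased; the 3/25 allotted to Ximena's branch passes to Ximena's issue by representation.
The 3/25 is divided into 2 equal shares of 3/50 among Ursula, Beatriz.
Ursula is living and takes 3/50.
Beatriz is living and takes 3/50.
Ramiro predeceased; the 3/25 allotted to Ramiro's branch passes to Ramiro's issue by representation.
The 3/25 is divided into 3 equal shares of 1/25 among Valentina, Teodoro, Graciela.
Valentina is living and takes 1/25.
Teodoro is living and takes 1/25.
Graciela is living and takes 1/25.

Beatriz 3/50; Graciela 1/25; Hugo 3/25; Joaquin 3/25; Mateo 2/5; Teodoro 1/25; Ursula 3/50; Valentina 1/25; Yago 3/25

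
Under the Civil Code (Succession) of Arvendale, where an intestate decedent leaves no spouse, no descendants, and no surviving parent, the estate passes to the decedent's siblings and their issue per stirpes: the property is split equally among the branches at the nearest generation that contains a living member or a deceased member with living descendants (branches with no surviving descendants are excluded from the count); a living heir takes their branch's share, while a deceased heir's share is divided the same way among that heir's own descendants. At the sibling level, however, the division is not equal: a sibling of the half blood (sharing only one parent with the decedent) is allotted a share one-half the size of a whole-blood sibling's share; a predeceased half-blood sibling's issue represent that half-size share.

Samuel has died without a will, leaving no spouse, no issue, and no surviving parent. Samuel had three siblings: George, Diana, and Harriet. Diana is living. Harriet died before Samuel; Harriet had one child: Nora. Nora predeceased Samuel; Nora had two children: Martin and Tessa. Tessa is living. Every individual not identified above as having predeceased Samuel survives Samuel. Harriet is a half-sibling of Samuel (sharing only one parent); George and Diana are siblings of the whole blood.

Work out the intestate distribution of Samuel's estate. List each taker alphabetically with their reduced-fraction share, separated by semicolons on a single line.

No spouse, descendants, or parent survives, so the estate passes to Samuel's siblings per stirpes.
Half-blood siblings count for one-half the weight of whole-blood siblings at the initial division.
Dividing 1 in proportion to weights (total weight 5/2): George (weight 1) → 2/5; Diana (weight 1) → 2/5; Harriet (weight 1/2) → 1/5.
George is living and takes 2/5.
Diana is living and takes 2/5.
Harriet predeceased; the 1/5 allotted to Harriet's branch passes to Harriet's issue by representation.
Nora's line is the sole branch at this level, so the full 1/5 passes to Nora's issue by representation.
The 1/5 is divided into 2 equal shares of 1/10 among Martin, Tessa.
Martin is living and takes 1/10.
Tessa is living and takes 1/10.

Diana 2/5; George 2/5; Martin 1/10; Tessa 1/10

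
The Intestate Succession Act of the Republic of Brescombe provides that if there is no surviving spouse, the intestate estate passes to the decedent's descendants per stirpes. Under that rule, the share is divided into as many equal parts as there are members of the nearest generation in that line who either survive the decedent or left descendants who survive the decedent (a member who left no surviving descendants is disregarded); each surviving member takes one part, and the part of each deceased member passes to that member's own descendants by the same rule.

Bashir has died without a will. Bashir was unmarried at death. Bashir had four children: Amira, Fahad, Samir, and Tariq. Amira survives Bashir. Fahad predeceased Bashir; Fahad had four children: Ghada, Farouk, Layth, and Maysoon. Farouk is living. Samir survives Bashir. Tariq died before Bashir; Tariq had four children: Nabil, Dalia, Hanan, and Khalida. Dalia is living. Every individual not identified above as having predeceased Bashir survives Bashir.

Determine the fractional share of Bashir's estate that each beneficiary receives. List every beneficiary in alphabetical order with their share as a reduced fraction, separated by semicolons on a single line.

There is no surviving spouse, so the entire estate passes to Bashir's descendants per stirpes.
The estate is divided into 4 equal shares of 1/4 among Amira, Fahad, Samir, Tariq.
Amira is living and takes 1/4.
Fahad predeceased; the 1/4 allotted to Fahad's branch passes to Fahad's issue by representation.
The 1/4 is divided into 4 equal shares of 1/16 among Ghada, Farouk, Layth, Maysoon.
Ghada is living and takes 1/16.
Farouk is living and takes 1/16.
Layth is living and takes 1/16.
Maysoon is living and takes 1/16.
Samir is living and takes 1/4.
Tariq predeceased; the 1/4 allotted to Tariq's branch passes to Tariq's issue by representation.
The 1/4 is divided into 4 equal shares of 1/16 among Nabil, Dalia, Hanan, Khalida.
Nabil is living and takes 1/16.
Dalia is living and takes 1/16.
Hanan is living and takes 1/16.
Khalida is living and takes 1/16.

Amira 1/4; Dalia 1/16; Farouk 1/16; Ghada 1/16; Hanan 1/16; Khalida 1/16; Layth 1/16; Maysoon 1/16; Nabil 1/16; Samir 1/4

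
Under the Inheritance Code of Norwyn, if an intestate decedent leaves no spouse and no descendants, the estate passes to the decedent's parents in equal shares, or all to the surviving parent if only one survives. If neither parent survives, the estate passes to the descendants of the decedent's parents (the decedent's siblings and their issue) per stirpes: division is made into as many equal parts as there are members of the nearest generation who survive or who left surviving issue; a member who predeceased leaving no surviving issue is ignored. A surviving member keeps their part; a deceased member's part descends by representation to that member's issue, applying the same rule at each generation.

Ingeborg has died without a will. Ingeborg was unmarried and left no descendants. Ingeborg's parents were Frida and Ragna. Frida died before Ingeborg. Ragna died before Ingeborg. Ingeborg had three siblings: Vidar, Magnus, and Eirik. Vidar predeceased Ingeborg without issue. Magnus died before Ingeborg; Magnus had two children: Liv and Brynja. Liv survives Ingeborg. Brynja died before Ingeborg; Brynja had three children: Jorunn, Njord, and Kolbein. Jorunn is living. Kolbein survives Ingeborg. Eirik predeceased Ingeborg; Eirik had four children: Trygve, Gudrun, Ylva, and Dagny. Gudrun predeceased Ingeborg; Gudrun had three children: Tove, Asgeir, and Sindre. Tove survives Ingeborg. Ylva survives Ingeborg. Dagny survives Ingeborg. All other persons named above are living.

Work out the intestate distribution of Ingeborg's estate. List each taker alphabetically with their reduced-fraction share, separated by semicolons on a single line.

Neither parent survives and there are no descendants, so the estate passes to Ingeborg's siblings and their issue per stirpes.
Vidar left no surviving issue, so that branch lapses and is disregarded.
The estate is divided into 2 equal shares of 1/2 among Magnus, Eirik.
Magnus predeceased; the 1/2 allotted to Magnus's branch passes to Magnus's issue by representation.
The 1/2 is divided into 2 equal shares of 1/4 among Liv, Brynja.
Liv is living and takes 1/4.
Brynja predeceased; the 1/4 allotted to Brynja's branch passes to Brynja's issue by representation.
The 1/4 is divided into 3 equal shares of 1/12 among Jorunn, Njord, Kolbein.
Jorunn is living and takes 1/12.
Njord is living and takes 1/12.
Kolbein is living and takes 1/12.
Eirik predeceased; the 1/2 allotted to Eirik's branch passes to Eirik's issue by representation.
The 1/2 is divided into 4 equal shares of 1/8 among Trygve, Gudrun, Ylva, Dagny.
Trygve is living and takes 1/8.
Gudrun predeceased; the 1/8 allotted to Gudrun's branch passes to Gudrun's issue by representation.
The 1/8 is divided into 3 equal shares of 1/24 among Tove, Asgeir, Sindre.
Tove is living and takes 1/24.
Asgeir is living and takes 1/24.
Sindre is living and takes 1/24.
Ylva is living and takes 1/8.
Dagny is living and takes 1/8.

Asgeir 1/24; Dagny 1/8; Jorunn 1/12; Kolbein 1/12; Liv 1/4; Njord 1/12; Sindre 1/24; Tove 1/24; Trygve 1/8; Ylva 1/8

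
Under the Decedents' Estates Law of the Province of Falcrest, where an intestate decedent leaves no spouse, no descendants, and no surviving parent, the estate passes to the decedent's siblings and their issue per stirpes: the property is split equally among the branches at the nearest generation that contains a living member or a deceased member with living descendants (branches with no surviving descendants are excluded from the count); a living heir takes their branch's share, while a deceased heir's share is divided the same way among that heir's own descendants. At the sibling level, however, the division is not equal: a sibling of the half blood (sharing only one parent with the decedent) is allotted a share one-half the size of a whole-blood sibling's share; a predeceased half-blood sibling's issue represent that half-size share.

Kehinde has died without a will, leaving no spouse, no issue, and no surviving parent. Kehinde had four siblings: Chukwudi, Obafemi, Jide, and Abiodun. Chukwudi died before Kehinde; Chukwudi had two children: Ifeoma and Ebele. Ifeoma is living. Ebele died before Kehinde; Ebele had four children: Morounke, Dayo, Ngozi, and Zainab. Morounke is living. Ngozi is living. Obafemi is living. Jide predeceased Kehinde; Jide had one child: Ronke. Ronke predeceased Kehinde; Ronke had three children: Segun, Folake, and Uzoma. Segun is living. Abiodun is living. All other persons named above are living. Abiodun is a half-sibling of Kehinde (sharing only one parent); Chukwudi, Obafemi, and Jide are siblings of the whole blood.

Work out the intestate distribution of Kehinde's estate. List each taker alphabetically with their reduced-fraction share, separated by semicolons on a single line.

No spouse, descendants, or parent survives, so the estate passes to Kehinde's siblings per stirpes.
Half-blood siblings count for one-half the weight of whole-blood siblings at the initial division.
Dividing 1 in proportion to weights (total weight 7/2): Chukwudi (weight 1) → 2/7; Obafemi (weight 1) → 2/7; Jide (weight 1) → 2/7; Abiodun (weight 1/2) → 1/7.
Chukwudi predeceased; the 2/7 allotted to Chukwudi's branch passes to Chukwudi's issue by representation.
The 2/7 is divided into 2 equal shares of 1/7 among Ifeoma, Ebele.
Ifeoma is living and takes 1/7.
Ebele predeceased; the 1/7 allotted to Ebele's branch passes to Ebele's issue by representation.
The 1/7 is divided into 4 equal shares of 1/28 among Morounke, Dayo, Ngozi, Zainab.
Morounke is living and takes 1/28.
Dayo is living and takes 1/28.
Ngozi is living and takes 1/28.
Zainab is living and takes 1/28.
Obafemi is living and takes 2/7.
Jide predeceased; the 2/7 allotted to Jide's branch passes to Jide's issue by representation.
Ronke's line is the sole branch at this level, so the full 2/7 passes to Ronke's issue by representation.
The 2/7 is divided into 3 equal shares of 2/21 among Segun, Folake, Uzoma.
Segun is living and takes 2/21.
Folake is living and takes 2/21.
Uzoma is living and takes 2/21.
Abiodun is living and takes 1/7.

Abiodun 1/7; Dayo 1/28; Folake 2/21; Ifeoma 1/7; Morounke 1/28; Ngozi 1/28; Obafemi 2/7; Segun 2/21; Uzoma 2/21; Zainab 1/28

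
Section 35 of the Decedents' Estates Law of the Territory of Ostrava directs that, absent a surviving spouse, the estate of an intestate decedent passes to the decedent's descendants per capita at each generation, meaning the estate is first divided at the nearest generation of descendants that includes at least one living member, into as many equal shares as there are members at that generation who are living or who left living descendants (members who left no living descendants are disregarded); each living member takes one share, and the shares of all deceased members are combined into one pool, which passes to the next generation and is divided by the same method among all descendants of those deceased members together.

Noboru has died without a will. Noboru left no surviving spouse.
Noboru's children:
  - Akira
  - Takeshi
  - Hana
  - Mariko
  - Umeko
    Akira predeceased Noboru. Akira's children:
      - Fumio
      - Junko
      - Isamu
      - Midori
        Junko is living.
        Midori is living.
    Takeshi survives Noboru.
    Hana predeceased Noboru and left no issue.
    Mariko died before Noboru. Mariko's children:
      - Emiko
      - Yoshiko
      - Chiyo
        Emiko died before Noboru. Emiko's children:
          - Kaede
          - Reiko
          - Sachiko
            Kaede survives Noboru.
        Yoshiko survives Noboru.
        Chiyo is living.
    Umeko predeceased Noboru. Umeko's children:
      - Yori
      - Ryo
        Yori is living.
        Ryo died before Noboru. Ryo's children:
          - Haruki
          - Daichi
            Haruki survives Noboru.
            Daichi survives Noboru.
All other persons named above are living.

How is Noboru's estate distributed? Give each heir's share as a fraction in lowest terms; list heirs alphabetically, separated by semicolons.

There is no surviving spouse, so the entire estate passes to Noboru's descendants per capita at each generation.
At generation 1 (Akira, Takeshi, Mariko, Umeko) there are 4 shares of (1)/4 = 1/4 each.
Living: Takeshi — each takes 1/4.
Deceased: Akira, Mariko, and Umeko. Their combined 3/4 is pooled and carried to generation 2.
At generation 2 (Fumio, Junko, Isamu, Midori, Emiko, Yoshiko, Chiyo, Yori, Ryo) there are 9 shares of (3/4)/9 = 1/12 each.
Living: Fumio, Junko, Isamu, Midori, Yoshiko, Chiyo, and Yori — each takes 1/12.
Deceased: Emiko and Ryo. Their combined 1/6 is pooled and carried to generation 3.
At generation 3 (Kaede, Reiko, Sachiko, Haruki, Daichi) there are 5 shares of (1/6)/5 = 1/30 each.
Living: Kaede, Reiko, Sachiko, Haruki, and Daichi — each takes 1/30.

Chiyo 1/12; Daichi 1/30; Fumio 1/12; Haruki 1/30; Isamu 1/12; Junko 1/12; Kaede 1/30; Midori 1/12; Reiko 1/30; Sachiko 1/30; Takeshi 1/4; Yori 1/12; Yoshiko 1/12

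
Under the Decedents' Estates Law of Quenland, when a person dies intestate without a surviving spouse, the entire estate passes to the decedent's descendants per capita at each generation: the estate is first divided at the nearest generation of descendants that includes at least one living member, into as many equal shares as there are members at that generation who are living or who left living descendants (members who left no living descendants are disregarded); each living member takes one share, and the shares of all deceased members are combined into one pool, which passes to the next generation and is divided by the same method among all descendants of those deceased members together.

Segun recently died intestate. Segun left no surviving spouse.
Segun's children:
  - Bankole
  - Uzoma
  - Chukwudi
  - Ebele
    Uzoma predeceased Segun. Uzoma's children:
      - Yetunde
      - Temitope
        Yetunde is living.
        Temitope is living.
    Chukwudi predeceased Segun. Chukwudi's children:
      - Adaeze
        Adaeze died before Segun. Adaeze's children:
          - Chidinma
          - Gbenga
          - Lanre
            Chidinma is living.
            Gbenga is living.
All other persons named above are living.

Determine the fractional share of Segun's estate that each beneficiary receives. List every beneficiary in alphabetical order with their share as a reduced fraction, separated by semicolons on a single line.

There is no surviving spouse, so the entire estate passes to Segun's descendants per capita at each generation.
At generation 1 (Bankole, Uzoma, Chukwudi, Ebele) there are 4 shares of (1)/4 = 1/4 each.
Living: Bankole and Ebele — each takes 1/4.
Deceased: Uzoma and Chukwudi. Their combined 1/2 is pooled and carried to generation 2.
At generation 2 (Yetunde, Temitope, Adaeze) there are 3 shares of (1/2)/3 = 1/6 each.
Living: Yetunde and Temitope — each takes 1/6.
Deceased: Adaeze. That 1/6 share is carried to generation 3.
At generation 3 (Chidinma, Gbenga, Lanre) there are 3 shares of (1/6)/3 = 1/18 each.
Living: Chidinma, Gbenga, and Lanre — each takes 1/18.

Bankole 1/4; Chidinma 1/18; Ebele 1/4; Gbenga 1/18; Lanre 1/18; Temitope 1/6; Yetunde 1/6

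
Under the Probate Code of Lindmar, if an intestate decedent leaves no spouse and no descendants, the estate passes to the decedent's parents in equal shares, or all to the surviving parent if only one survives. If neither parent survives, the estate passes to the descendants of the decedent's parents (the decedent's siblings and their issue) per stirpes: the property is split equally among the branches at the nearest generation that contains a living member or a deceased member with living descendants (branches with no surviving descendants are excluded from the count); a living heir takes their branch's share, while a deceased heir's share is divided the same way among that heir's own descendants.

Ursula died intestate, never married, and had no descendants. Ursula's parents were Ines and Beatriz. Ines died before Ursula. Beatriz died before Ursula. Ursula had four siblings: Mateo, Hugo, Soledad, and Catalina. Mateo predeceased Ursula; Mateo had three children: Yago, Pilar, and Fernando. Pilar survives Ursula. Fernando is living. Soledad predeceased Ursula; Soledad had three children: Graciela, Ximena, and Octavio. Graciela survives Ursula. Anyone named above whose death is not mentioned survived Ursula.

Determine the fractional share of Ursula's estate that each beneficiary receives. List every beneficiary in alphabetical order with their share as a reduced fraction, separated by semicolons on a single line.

Catalina 1/4; Fernando 1/12; Graciela 1/12; Hugo 1/4; Octavio 1/12; Pilar 1/12; Ximena 1/12; Yago 1/12

Neither parent survives and there are no descendants, so the estate passes to Ursula's siblings and their issue per stirpes.
The estate is divided into 4 equal shares of 1/4 among Mateo, Hugo, Soledad, Catalina.
Mateo predeceased; the 1/4 allotted to Mateo's branch passes to Mateo's issue by representation.
The 1/4 is divided into 3 equal shares of 1/12 among Yago, Pilar, Fernando.
Yago is living and takes 1/12.
Pilar is living and takes 1/12.
Fernando is living and takes 1/12.
Hugo is living and takes 1/4.
Soledad predeceased; the 1/4 allotted to Soledad's branch passes to Soledad's issue by representation.
The 1/4 is divided into 3 equal shares of 1/12 among Graciela, Ximena, Octavio.
Graciela is living and takes 1/12.
Ximena is living and takes 1/12.
Octavio is living and takes 1/12.
Catalina is living and takes 1/4.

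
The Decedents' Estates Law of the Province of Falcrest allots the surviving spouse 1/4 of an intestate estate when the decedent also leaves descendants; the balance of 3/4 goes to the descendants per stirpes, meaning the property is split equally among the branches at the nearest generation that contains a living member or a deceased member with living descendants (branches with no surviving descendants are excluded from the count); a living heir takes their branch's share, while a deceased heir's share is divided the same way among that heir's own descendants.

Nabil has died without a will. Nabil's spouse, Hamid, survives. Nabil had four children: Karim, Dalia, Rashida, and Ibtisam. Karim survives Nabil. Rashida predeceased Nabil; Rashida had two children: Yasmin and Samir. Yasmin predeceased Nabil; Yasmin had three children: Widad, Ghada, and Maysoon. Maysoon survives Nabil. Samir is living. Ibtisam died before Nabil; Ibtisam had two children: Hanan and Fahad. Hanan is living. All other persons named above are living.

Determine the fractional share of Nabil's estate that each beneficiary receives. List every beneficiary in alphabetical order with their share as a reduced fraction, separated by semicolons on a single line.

Dalia 3/16; Fahad 3/32; Ghada 1/32; Hamid 1/4; Hanan 3/32; Karim 3/16; Maysoon 1/32; Samir 3/32; Widad 1/32

Hamid, as surviving spouse, takes 1/4.
The remaining 3/4 passes to Nabil's descendants per stirpes.
The 3/4 is divided into 4 equal shares of 3/16 among Karim, Dalia, Rashida, Ibtisam.
Karim is living and takes 3/16.
Dalia is living and takes 3/16.
Rashida predeceased; the 3/16 allotted to Rashida's branch passes to Rashida's issue by representation.
The 3/16 is divided into 2 equal shares of 3/32 among Yasmin, Samir.
Yasmin predeceased; the 3/32 allotted to Yasmin's branch passes to Yasmin's issue by representation.
The 3/32 is divided into 3 equal shares of 1/32 among Widad, Ghada, Maysoon.
Widad is living and takes 1/32.
Ghada is living and takes 1/32.
Maysoon is living and takes 1/32.
Samir is living and takes 3/32.
Ibtisam predeceased; the 3/16 allotted to Ibtisam's branch passes to Ibtisam's issue by representation.
The 3/16 is divided into 2 equal shares of 3/32 among Hanan, Fahad.
Hanan is living and takes 3/32.
Fahad is living and takes 3/32.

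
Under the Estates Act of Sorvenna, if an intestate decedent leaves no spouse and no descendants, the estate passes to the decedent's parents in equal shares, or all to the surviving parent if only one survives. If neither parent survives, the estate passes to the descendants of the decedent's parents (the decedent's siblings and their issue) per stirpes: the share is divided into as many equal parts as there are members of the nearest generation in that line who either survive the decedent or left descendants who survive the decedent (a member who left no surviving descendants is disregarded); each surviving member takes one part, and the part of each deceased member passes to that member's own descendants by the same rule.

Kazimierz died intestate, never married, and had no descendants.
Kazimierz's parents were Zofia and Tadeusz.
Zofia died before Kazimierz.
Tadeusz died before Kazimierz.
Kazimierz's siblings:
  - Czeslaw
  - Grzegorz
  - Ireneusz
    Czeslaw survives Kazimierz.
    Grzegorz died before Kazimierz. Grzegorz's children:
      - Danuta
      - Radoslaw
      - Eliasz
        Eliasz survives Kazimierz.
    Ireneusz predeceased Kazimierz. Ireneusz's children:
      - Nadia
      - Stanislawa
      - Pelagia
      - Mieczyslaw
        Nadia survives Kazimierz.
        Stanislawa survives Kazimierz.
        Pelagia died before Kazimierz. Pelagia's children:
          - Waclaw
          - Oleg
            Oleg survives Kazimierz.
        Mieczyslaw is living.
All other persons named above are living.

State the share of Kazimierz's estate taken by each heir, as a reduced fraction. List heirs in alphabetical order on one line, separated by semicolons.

Neither parent survives and there are no descendants, so the estate passes to Kazimierz's siblings and their issue per stirpes.
The estate is divided into 3 equal shares of 1/3 among Czeslaw, Grzegorz, Ireneusz.
Czeslaw is living and takes 1/3.
Grzegorz predeceased; the 1/3 allotted to Grzegorz's branch passes to Grzegorz's issue by representation.
The 1/3 is divided into 3 equal shares of 1/9 among Danuta, Radoslaw, Eliasz.
Danuta is living and takes 1/9.
Radoslaw is living and takes 1/9.
Eliasz is living and takes 1/9.
Ireneusz predeceased; the 1/3 allotted to Ireneusz's branch passes to Ireneusz's issue by representation.
The 1/3 is divided into 4 equal shares of 1/12 among Nadia, Stanislawa, Pelagia, Mieczyslaw.
Nadia is living and takes 1/12.
Stanislawa is living and takes 1/12.
Pelagia predeceased; the 1/12 allotted to Pelagia's branch passes to Pelagia's issue by representation.
The 1/12 is divided into 2 equal shares of 1/24 among Waclaw, Oleg.
Waclaw is living and takes 1/24.
Oleg is living and takes 1/24.
Mieczyslaw is living and takes 1/12.

Czeslaw 1/3; Danuta 1/9; Eliasz 1/9; Mieczyslaw 1/12; Nadia 1/12; Oleg 1/24; Radoslaw 1/9; Stanislawa 1/12; Waclaw 1/24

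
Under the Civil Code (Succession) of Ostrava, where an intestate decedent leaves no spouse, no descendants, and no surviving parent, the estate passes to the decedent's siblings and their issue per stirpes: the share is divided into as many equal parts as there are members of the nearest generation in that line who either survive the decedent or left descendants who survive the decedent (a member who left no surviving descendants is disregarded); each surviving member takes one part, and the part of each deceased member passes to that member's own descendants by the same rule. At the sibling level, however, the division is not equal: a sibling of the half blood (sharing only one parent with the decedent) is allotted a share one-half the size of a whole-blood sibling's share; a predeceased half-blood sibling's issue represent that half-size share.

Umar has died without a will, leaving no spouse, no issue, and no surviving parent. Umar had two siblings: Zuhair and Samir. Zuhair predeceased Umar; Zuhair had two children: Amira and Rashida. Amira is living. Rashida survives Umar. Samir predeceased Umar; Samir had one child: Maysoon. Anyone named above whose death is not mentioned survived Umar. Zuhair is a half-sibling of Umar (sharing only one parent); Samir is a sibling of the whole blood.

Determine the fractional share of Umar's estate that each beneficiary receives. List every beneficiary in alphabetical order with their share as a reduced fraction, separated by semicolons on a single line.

Amira 1/6; Maysoon 2/3; Rashida 1/6

No spouse, descendants, or parent survives, so the estate passes to Umar's siblings per stirpes.
Half-blood siblings count for one-half the weight of whole-blood siblings at the initial division.
Dividing 1 in proportion to weights (total weight 3/2): Zuhair (weight 1/2) → 1/3; Samir (weight 1) → 2/3.
Zuhair predeceased; the 1/3 allotted to Zuhair's branch passes to Zuhair's issue by representation.
The 1/3 is divided into 2 equal shares of 1/6 among Amira, Rashida.
Amira is living and takes 1/6.
Rashida is living and takes 1/6.
Samir predeceased; the 2/3 allotted to Samir's branch passes to Samir's issue by representation.
Maysoon is the sole taker at this level and receives the full 2/3.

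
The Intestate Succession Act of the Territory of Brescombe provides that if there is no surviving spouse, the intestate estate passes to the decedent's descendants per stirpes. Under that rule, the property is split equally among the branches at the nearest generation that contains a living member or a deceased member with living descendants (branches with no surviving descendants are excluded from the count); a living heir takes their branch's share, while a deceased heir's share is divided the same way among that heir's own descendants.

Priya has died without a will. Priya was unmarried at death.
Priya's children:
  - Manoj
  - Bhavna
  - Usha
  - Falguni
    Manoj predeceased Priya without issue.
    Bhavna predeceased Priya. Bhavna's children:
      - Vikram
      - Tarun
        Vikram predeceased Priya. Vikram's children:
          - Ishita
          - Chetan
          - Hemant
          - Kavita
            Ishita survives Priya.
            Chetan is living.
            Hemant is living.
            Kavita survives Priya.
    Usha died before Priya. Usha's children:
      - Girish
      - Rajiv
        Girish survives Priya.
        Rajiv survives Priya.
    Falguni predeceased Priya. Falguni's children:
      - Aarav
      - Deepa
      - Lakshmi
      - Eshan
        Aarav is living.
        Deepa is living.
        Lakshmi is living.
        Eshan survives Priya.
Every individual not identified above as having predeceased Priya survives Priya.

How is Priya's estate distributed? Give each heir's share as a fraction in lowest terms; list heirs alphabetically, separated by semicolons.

Aarav 1/12; Chetan 1/24; Deepa 1/12; Eshan 1/12; Girish 1/6; Hemant 1/24; Ishita 1/24; Kavita 1/24; Lakshmi 1/12; Rajiv 1/6; Tarun 1/6

There is no surviving spouse, so the entire estate passes to Priya's descendants per stirpes.
Manoj left no surviving issue, so that branch lapses and is disregarded.
The estate is divided into 3 equal shares of 1/3 among Bhavna, Usha, Falguni.
Bhavna predeceased; the 1/3 allotted to Bhavna's branch passes to Bhavna's issue by representation.
The 1/3 is divided into 2 equal shares of 1/6 among Vikram, Tarun.
Vikram predeceased; the 1/6 allotted to Vikram's branch passes to Vikram's issue by representation.
The 1/6 is divided into 4 equal shares of 1/24 among Ishita, Chetan, Hemant, Kavita.
Ishita is living and takes 1/24.
Chetan is living and takes 1/24.
Hemant is living and takes 1/24.
Kavita is living and takes 1/24.
Tarun is living and takes 1/6.
Usha predeceased; the 1/3 allotted to Usha's branch passes to Usha's issue by representation.
The 1/3 is divided into 2 equal shares of 1/6 among Girish, Rajiv.
Girish is living and takes 1/6.
Rajiv is living and takes 1/6.
Falguni predeceased; the 1/3 allotted to Falguni's branch passes to Falguni's issue by representation.
The 1/3 is divided into 4 equal shares of 1/12 among Aarav, Deepa, Lakshmi, Eshan.
Aarav is living and takes 1/12.
Deepa is living and takes 1/12.
Lakshmi is living and takes 1/12.
Eshan is living and takes 1/12.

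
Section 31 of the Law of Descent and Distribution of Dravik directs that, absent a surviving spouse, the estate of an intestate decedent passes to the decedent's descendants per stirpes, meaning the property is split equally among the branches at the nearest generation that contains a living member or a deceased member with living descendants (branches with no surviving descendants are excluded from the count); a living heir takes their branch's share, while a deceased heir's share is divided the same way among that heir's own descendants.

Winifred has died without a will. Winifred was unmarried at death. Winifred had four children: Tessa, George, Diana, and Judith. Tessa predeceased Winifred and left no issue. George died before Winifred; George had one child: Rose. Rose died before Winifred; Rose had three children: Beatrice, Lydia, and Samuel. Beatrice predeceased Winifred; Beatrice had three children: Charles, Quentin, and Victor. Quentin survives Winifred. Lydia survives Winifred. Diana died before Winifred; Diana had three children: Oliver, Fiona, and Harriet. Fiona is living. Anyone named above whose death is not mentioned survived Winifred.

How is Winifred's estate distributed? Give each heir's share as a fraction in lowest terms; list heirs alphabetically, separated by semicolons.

There is no surviving spouse, so the entire estate passes to Winifred's descendants per stirpes.
Tessa left no surviving issue, so that branch lapses and is disregarded.
The estate is divided into 3 equal shares of 1/3 among George, Diana, Judith.
George predeceased; the 1/3 allotted to George's branch passes to George's issue by representation.
Rose's line is the sole branch at this level, so the full 1/3 passes to Rose's issue by representation.
The 1/3 is divided into 3 equal shares of 1/9 among Beatrice, Lydia, Samuel.
Beatrice predeceased; the 1/9 allotted to Beatrice's branch passes to Beatrice's issue by representation.
The 1/9 is divided into 3 equal shares of 1/27 among Charles, Quentin, Victor.
Charles is living and takes 1/27.
Quentin is living and takes 1/27.
Victor is living and takes 1/27.
Lydia is living and takes 1/9.
Samuel is living and takes 1/9.
Diana predeceased; the 1/3 allotted to Diana's branch passes to Diana's issue by representation.
The 1/3 is divided into 3 equal shares of 1/9 among Oliver, Fiona, Harriet.
Oliver is living and takes 1/9.
Fiona is living and takes 1/9.
Harriet is living and takes 1/9.
Judith is living and takes 1/3.

Charles 1/27; Fiona 1/9; Harriet 1/9; Judith 1/3; Lydia 1/9; Oliver 1/9; Quentin 1/27; Samuel 1/9; Victor 1/27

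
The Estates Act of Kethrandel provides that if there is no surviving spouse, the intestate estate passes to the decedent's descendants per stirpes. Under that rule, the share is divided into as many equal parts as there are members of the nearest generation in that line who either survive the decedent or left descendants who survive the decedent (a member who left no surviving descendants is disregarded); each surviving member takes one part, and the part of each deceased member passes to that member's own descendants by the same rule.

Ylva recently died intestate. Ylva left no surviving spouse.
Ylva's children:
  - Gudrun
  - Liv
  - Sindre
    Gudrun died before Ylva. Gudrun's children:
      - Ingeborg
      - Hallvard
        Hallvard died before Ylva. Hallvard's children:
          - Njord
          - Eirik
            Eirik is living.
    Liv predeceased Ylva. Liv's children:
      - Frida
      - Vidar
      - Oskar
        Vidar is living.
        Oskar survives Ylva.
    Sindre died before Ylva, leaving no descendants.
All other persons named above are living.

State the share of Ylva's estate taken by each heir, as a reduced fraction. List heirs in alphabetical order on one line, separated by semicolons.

There is no surviving spouse, so the entire estate passes to Ylva's descendants per stirpes.
Sindre left no surviving issue, so that branch lapses and is disregarded.
The estate is divided into 2 equal shares of 1/2 among Gudrun, Liv.
Gudrun predeceased; the 1/2 allotted to Gudrun's branch passes to Gudrun's issue by representation.
The 1/2 is divided into 2 equal shares of 1/4 among Ingeborg, Hallvard.
Ingeborg is living and takes 1/4.
Hallvard predeceased; the 1/4 allotted to Hallvard's branch passes to Hallvard's issue by representation.
The 1/4 is divided into 2 equal shares of 1/8 among Njord, Eirik.
Njord is living and takes 1/8.
Eirik is living and takes 1/8.
Liv predeceased; the 1/2 allotted to Liv's branch passes to Liv's issue by representation.
The 1/2 is divided into 3 equal shares of 1/6 among Frida, Vidar, Oskar.
Frida is living and takes 1/6.
Vidar is living and takes 1/6.
Oskar is living and takes 1/6.

Eirik 1/8; Frida 1/6; Ingeborg 1/4; Njord 1/8; Oskar 1/6; Vidar 1/6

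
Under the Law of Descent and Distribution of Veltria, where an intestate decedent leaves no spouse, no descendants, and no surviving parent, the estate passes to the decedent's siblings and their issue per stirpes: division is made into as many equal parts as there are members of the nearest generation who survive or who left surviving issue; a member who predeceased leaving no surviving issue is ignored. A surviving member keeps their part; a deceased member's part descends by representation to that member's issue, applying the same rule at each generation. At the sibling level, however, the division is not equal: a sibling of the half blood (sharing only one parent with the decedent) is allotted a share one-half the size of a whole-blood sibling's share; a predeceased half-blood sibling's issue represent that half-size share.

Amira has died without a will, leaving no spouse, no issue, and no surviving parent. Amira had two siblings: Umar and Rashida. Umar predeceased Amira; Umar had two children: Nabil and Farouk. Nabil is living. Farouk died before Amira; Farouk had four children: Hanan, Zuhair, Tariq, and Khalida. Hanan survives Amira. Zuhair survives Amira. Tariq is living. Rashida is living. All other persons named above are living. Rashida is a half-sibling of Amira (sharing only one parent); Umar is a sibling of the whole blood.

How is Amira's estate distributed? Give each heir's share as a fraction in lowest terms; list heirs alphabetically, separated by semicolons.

Hanan 1/12; Khalida 1/12; Nabil 1/3; Rashida 1/3; Tariq 1/12; Zuhair 1/12

No spouse, descendants, or parent survives, so the estate passes to Amira's siblings per stirpes.
Half-blood siblings count for one-half the weight of whole-blood siblings at the initial division.
Dividing 1 in proportion to weights (total weight 3/2): Umar (weight 1) → 2/3; Rashida (weight 1/2) → 1/3.
Umar predeceased; the 2/3 allotted to Umar's branch passes to Umar's issue by representation.
The 2/3 is divided into 2 equal shares of 1/3 among Nabil, Farouk.
Nabil is living and takes 1/3.
Farouk predeceased; the 1/3 allotted to Farouk's branch passes to Farouk's issue by representation.
The 1/3 is divided into 4 equal shares of 1/12 among Hanan, Zuhair, Tariq, Khalida.
Hanan is living and takes 1/12.
Zuhair is living and takes 1/12.
Tariq is living and takes 1/12.
Khalida is living and takes 1/12.
Rashida is living and takes 1/3.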